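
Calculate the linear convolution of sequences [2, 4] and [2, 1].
y[0] = 2×2 = 4; y[1] = 2×1 + 4×2 = 10; y[2] = 4×1 = 4

[4, 10, 4]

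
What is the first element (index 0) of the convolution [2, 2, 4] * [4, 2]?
Use y[k] = Σ_i a[i]·b[k-i] at k=0. y[0] = 2×4 = 8

8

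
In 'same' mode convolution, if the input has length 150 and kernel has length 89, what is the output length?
'Same' mode returns an output with the same length as the input: 150

150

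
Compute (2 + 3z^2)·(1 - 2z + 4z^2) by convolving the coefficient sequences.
Ascending coefficients: a = [2, 0, 3], b = [1, -2, 4]. c[0] = 2×1 = 2; c[1] = 2×-2 + 0×1 = -4; c[2] = 2×4 + 0×-2 + 3×1 = 11; c[3] = 0×4 + 3×-2 = -6; c[4] = 3×4 = 12. Result coefficients: [2, -4, 11, -6, 12] → 2 - 4z + 11z^2 - 6z^3 + 12z^4

2 - 4z + 11z^2 - 6z^3 + 12z^4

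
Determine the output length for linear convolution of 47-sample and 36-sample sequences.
Linear/full convolution length: m + n - 1 = 47 + 36 - 1 = 82

82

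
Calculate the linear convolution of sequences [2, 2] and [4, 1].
y[0] = 2×4 = 8; y[1] = 2×1 + 2×4 = 10; y[2] = 2×1 = 2

[8, 10, 2]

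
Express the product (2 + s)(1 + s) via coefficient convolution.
Ascending coefficients: a = [2, 1], b = [1, 1]. c[0] = 2×1 = 2; c[1] = 2×1 + 1×1 = 3; c[2] = 1×1 = 1. Result coefficients: [2, 3, 1] → 2 + 3s + s^2

2 + 3s + s^2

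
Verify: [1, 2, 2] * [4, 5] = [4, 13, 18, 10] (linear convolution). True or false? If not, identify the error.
Recompute linear convolution of [1, 2, 2] and [4, 5]: y[0] = 1×4 = 4; y[1] = 1×5 + 2×4 = 13; y[2] = 2×5 + 2×4 = 18; y[3] = 2×5 = 10 → [4, 13, 18, 10]. Given [4, 13, 18, 10] matches, so answer: Yes

Yes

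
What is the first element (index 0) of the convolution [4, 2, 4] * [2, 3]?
Use y[k] = Σ_i a[i]·b[k-i] at k=0. y[0] = 4×2 = 8

8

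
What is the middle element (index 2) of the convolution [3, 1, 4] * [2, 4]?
Use y[k] = Σ_i a[i]·b[k-i] at k=2. y[2] = 1×4 + 4×2 = 12

12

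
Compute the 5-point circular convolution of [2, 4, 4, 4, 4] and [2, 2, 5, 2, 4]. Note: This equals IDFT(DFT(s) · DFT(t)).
Either evaluate y[k] = Σ_j s[j]·t[(k-j) mod 5] directly, or use IDFT(DFT(s) · DFT(t)). y[0] = 2×2 + 4×4 + 4×2 + 4×5 + 4×2 = 56; y[1] = 2×2 + 4×2 + 4×4 + 4×2 + 4×5 = 56; y[2] = 2×5 + 4×2 + 4×2 + 4×4 + 4×2 = 50; y[3] = 2×2 + 4×5 + 4×2 + 4×2 + 4×4 = 56; y[4] = 2×4 + 4×2 + 4×5 + 4×2 + 4×2 = 52. Result: [56, 56, 50, 56, 52]

[56, 56, 50, 56, 52]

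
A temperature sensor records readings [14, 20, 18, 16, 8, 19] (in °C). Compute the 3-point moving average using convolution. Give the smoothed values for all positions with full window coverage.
3-point moving average kernel = [1, 1, 1]. Apply in 'valid' mode (full window coverage): avg[0] = (14 + 20 + 18) / 3 = 17.33; avg[1] = (20 + 18 + 16) / 3 = 18.0; avg[2] = (18 + 16 + 8) / 3 = 14.0; avg[3] = (16 + 8 + 19) / 3 = 14.33. Smoothed values: [17.33, 18.0, 14.0, 14.33]

[17.33, 18.0, 14.0, 14.33]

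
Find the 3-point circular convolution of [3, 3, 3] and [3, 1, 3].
Use y[k] = Σ_j s[j]·t[(k-j) mod 3]. y[0] = 3×3 + 3×3 + 3×1 = 21; y[1] = 3×1 + 3×3 + 3×3 = 21; y[2] = 3×3 + 3×1 + 3×3 = 21. Result: [21, 21, 21]

[21, 21, 21]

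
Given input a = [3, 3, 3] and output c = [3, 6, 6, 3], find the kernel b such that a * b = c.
Output length 4 = len(a) + len(b) - 1 ⇒ len(b) = 2. Solve b forward using b[k] = (c[k] - Σ_{i≥1} a[i]·b[k-i]) / a[0]: b[0] = c[0] / a[0] = 3 / 3 = 1; b[1] = (c[1] - 3×1) / a[0] = (6 - 3×1) / 3 = 1. So b = [1, 1]. Forward-check [3, 3, 3] * [1, 1]: c[0] = 3×1 = 3; c[1] = 3×1 + 3×1 = 6; c[2] = 3×1 + 3×1 = 6; c[3] = 3×1 = 3 → [3, 6, 6, 3] ✓

[1, 1]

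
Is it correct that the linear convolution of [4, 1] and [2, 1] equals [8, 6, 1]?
Recompute linear convolution of [4, 1] and [2, 1]: y[0] = 4×2 = 8; y[1] = 4×1 + 1×2 = 6; y[2] = 1×1 = 1 → [8, 6, 1]. Given [8, 6, 1] matches, so answer: Yes

Yes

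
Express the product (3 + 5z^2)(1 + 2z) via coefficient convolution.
Ascending coefficients: a = [3, 0, 5], b = [1, 2]. c[0] = 3×1 = 3; c[1] = 3×2 + 0×1 = 6; c[2] = 0×2 + 5×1 = 5; c[3] = 5×2 = 10. Result coefficients: [3, 6, 5, 10] → 3 + 6z + 5z^2 + 10z^3

3 + 6z + 5z^2 + 10z^3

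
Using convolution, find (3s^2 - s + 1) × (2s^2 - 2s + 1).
Ascending coefficients: a = [1, -1, 3], b = [1, -2, 2]. c[0] = 1×1 = 1; c[1] = 1×-2 + -1×1 = -3; c[2] = 1×2 + -1×-2 + 3×1 = 7; c[3] = -1×2 + 3×-2 = -8; c[4] = 3×2 = 6. Result coefficients: [1, -3, 7, -8, 6] → 6s^4 - 8s^3 + 7s^2 - 3s + 1

6s^4 - 8s^3 + 7s^2 - 3s + 1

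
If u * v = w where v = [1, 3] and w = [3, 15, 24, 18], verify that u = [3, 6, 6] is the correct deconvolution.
Forward-compute [3, 6, 6] * [1, 3]: w[0] = 3×1 = 3; w[1] = 3×3 + 6×1 = 15; w[2] = 6×3 + 6×1 = 24; w[3] = 6×3 = 18 → [3, 15, 24, 18]. Matches given w = [3, 15, 24, 18], so verified.

Verified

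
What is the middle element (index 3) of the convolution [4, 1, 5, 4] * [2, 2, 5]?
Use y[k] = Σ_i a[i]·b[k-i] at k=3. y[3] = 1×5 + 5×2 + 4×2 = 23

23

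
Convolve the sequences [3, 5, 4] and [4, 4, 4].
y[0] = 3×4 = 12; y[1] = 3×4 + 5×4 = 32; y[2] = 3×4 + 5×4 + 4×4 = 48; y[3] = 5×4 + 4×4 = 36; y[4] = 4×4 = 16

[12, 32, 48, 36, 16]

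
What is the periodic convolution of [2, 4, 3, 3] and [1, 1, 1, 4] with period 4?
Use y[k] = Σ_j u[j]·v[(k-j) mod 4]. y[0] = 2×1 + 4×4 + 3×1 + 3×1 = 24; y[1] = 2×1 + 4×1 + 3×4 + 3×1 = 21; y[2] = 2×1 + 4×1 + 3×1 + 3×4 = 21; y[3] = 2×4 + 4×1 + 3×1 + 3×1 = 18. Result: [24, 21, 21, 18]

[24, 21, 21, 18]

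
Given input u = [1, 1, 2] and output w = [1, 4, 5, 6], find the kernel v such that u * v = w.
Output length 4 = len(u) + len(v) - 1 ⇒ len(v) = 2. Solve v forward using v[k] = (w[k] - Σ_{i≥1} u[i]·v[k-i]) / u[0]: v[0] = w[0] / u[0] = 1 / 1 = 1; v[1] = (w[1] - 1×1) / u[0] = (4 - 1×1) / 1 = 3. So v = [1, 3]. Forward-check [1, 1, 2] * [1, 3]: w[0] = 1×1 = 1; w[1] = 1×3 + 1×1 = 4; w[2] = 1×3 + 2×1 = 5; w[3] = 2×3 = 6 → [1, 4, 5, 6] ✓

[1, 3]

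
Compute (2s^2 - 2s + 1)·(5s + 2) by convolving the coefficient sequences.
Ascending coefficients: a = [1, -2, 2], b = [2, 5]. c[0] = 1×2 = 2; c[1] = 1×5 + -2×2 = 1; c[2] = -2×5 + 2×2 = -6; c[3] = 2×5 = 10. Result coefficients: [2, 1, -6, 10] → 10s^3 - 6s^2 + s + 2

10s^3 - 6s^2 + s + 2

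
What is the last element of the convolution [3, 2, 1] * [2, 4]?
Use y[k] = Σ_i a[i]·b[k-i] at k=3. y[3] = 1×4 = 4

4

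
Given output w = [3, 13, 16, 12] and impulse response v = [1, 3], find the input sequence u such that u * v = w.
Deconvolve w=[3, 13, 16, 12] by v=[1, 3]. Since v[0]=1, solve forward: u[0] = w[0] / 1 = 3; u[1] = (w[1] - 3×3) / 1 = 4; u[2] = (w[2] - 4×3) / 1 = 4. So u = [3, 4, 4]. Check by forward convolution: w[0] = 3×1 = 3; w[1] = 3×3 + 4×1 = 13; w[2] = 4×3 + 4×1 = 16; w[3] = 4×3 = 12

[3, 4, 4]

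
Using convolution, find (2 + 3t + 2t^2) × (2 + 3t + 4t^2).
Ascending coefficients: a = [2, 3, 2], b = [2, 3, 4]. c[0] = 2×2 = 4; c[1] = 2×3 + 3×2 = 12; c[2] = 2×4 + 3×3 + 2×2 = 21; c[3] = 3×4 + 2×3 = 18; c[4] = 2×4 = 8. Result coefficients: [4, 12, 21, 18, 8] → 4 + 12t + 21t^2 + 18t^3 + 8t^4

4 + 12t + 21t^2 + 18t^3 + 8t^4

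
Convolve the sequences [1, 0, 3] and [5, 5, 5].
y[0] = 1×5 = 5; y[1] = 1×5 + 0×5 = 5; y[2] = 1×5 + 0×5 + 3×5 = 20; y[3] = 0×5 + 3×5 = 15; y[4] = 3×5 = 15

[5, 5, 20, 15, 15]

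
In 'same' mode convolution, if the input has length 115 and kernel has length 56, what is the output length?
'Same' mode returns an output with the same length as the input: 115

115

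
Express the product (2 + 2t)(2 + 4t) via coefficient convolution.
Ascending coefficients: a = [2, 2], b = [2, 4]. c[0] = 2×2 = 4; c[1] = 2×4 + 2×2 = 12; c[2] = 2×4 = 8. Result coefficients: [4, 12, 8] → 4 + 12t + 8t^2

4 + 12t + 8t^2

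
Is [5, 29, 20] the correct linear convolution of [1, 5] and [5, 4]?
Recompute linear convolution of [1, 5] and [5, 4]: y[0] = 1×5 = 5; y[1] = 1×4 + 5×5 = 29; y[2] = 5×4 = 20 → [5, 29, 20]. Given [5, 29, 20] matches, so answer: Yes

Yes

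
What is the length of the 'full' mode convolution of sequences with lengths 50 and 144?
Linear/full convolution length: m + n - 1 = 50 + 144 - 1 = 193

193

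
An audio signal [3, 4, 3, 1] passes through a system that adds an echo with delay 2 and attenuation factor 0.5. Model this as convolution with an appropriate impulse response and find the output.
Direct-path + delayed-attenuated-path model → impulse response h = [1, 0, 0.5] (1 at lag 0, 0.5 at lag 2). Output y[n] = x[n] + 0.5·x[n - 2] (with x[n] = 0 outside 0..3): y[0] = 3 + 0.5×0 = 3; y[1] = 4 + 0.5×0 = 4; y[2] = 3 + 0.5×3 = 4.5; y[3] = 1 + 0.5×4 = 3.0; y[4] = 0 + 0.5×3 = 1.5; y[5] = 0 + 0.5×1 = 0.5. So y = [3, 4, 4.5, 3.0, 1.5, 0.5]

[3, 4, 4.5, 3.0, 1.5, 0.5]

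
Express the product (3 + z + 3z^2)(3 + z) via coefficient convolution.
Ascending coefficients: a = [3, 1, 3], b = [3, 1]. c[0] = 3×3 = 9; c[1] = 3×1 + 1×3 = 6; c[2] = 1×1 + 3×3 = 10; c[3] = 3×1 = 3. Result coefficients: [9, 6, 10, 3] → 9 + 6z + 10z^2 + 3z^3

9 + 6z + 10z^2 + 3z^3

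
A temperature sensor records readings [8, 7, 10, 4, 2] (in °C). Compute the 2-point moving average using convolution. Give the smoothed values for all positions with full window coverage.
2-point moving average kernel = [1, 1]. Apply in 'valid' mode (full window coverage): avg[0] = (8 + 7) / 2 = 7.5; avg[1] = (7 + 10) / 2 = 8.5; avg[2] = (10 + 4) / 2 = 7.0; avg[3] = (4 + 2) / 2 = 3.0. Smoothed values: [7.5, 8.5, 7.0, 3.0]

[7.5, 8.5, 7.0, 3.0]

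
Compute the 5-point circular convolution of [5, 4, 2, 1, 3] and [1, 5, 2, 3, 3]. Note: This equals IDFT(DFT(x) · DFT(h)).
Either evaluate y[k] = Σ_j x[j]·h[(k-j) mod 5] directly, or use IDFT(DFT(x) · DFT(h)). y[0] = 5×1 + 4×3 + 2×3 + 1×2 + 3×5 = 40; y[1] = 5×5 + 4×1 + 2×3 + 1×3 + 3×2 = 44; y[2] = 5×2 + 4×5 + 2×1 + 1×3 + 3×3 = 44; y[3] = 5×3 + 4×2 + 2×5 + 1×1 + 3×3 = 43; y[4] = 5×3 + 4×3 + 2×2 + 1×5 + 3×1 = 39. Result: [40, 44, 44, 43, 39]

[40, 44, 44, 43, 39]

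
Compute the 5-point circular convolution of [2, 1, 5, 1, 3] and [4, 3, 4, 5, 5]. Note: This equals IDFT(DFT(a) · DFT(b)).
Either evaluate y[k] = Σ_j a[j]·b[(k-j) mod 5] directly, or use IDFT(DFT(a) · DFT(b)). y[0] = 2×4 + 1×5 + 5×5 + 1×4 + 3×3 = 51; y[1] = 2×3 + 1×4 + 5×5 + 1×5 + 3×4 = 52; y[2] = 2×4 + 1×3 + 5×4 + 1×5 + 3×5 = 51; y[3] = 2×5 + 1×4 + 5×3 + 1×4 + 3×5 = 48; y[4] = 2×5 + 1×5 + 5×4 + 1×3 + 3×4 = 50. Result: [51, 52, 51, 48, 50]

[51, 52, 51, 48, 50]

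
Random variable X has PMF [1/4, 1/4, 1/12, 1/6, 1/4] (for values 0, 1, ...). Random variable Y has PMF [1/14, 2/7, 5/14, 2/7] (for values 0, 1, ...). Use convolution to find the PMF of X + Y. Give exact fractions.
P(X+Y=k) = Σ_i P(X=i)·P(Y=k-i) — a convolution of [1/4, 1/4, 1/12, 1/6, 1/4] and [1/14, 2/7, 5/14, 2/7]. P(X+Y=0) = (1/4)×(1/14) = 1/56; P(X+Y=1) = (1/4)×(2/7) + (1/4)×(1/14) = 1/14 + 1/56 = 5/56; P(X+Y=2) = (1/4)×(5/14) + (1/4)×(2/7) + (1/12)×(1/14) = 5/56 + 1/14 + 1/168 = 1/6; P(X+Y=3) = (1/4)×(2/7) + (1/4)×(5/14) + (1/12)×(2/7) + (1/6)×(1/14) = 1/14 + 5/56 + 1/42 + 1/84 = 11/56; P(X+Y=4) = (1/4)×(2/7) + (1/12)×(5/14) + (1/6)×(2/7) + (1/4)×(1/14) = 1/14 + 5/168 + 1/21 + 1/56 = 1/6; P(X+Y=5) = (1/12)×(2/7) + (1/6)×(5/14) + (1/4)×(2/7) = 1/42 + 5/84 + 1/14 = 13/84; P(X+Y=6) = (1/6)×(2/7) + (1/4)×(5/14) = 1/21 + 5/56 = 23/168; P(X+Y=7) = (1/4)×(2/7) = 1/14. PMF: [1/56, 5/56, 1/6, 11/56, 1/6, 13/84, 23/168, 1/14] (sums to 1 ✓)

[1/56, 5/56, 1/6, 11/56, 1/6, 13/84, 23/168, 1/14]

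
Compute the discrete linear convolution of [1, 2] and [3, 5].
y[0] = 1×3 = 3; y[1] = 1×5 + 2×3 = 11; y[2] = 2×5 = 10

[3, 11, 10]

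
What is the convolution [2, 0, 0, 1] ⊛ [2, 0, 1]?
y[0] = 2×2 = 4; y[1] = 2×0 + 0×2 = 0; y[2] = 2×1 + 0×0 + 0×2 = 2; y[3] = 0×1 + 0×0 + 1×2 = 2; y[4] = 0×1 + 1×0 = 0; y[5] = 1×1 = 1

[4, 0, 2, 2, 0, 1]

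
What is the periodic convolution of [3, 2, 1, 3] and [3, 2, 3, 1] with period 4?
Use y[k] = Σ_j s[j]·t[(k-j) mod 4]. y[0] = 3×3 + 2×1 + 1×3 + 3×2 = 20; y[1] = 3×2 + 2×3 + 1×1 + 3×3 = 22; y[2] = 3×3 + 2×2 + 1×3 + 3×1 = 19; y[3] = 3×1 + 2×3 + 1×2 + 3×3 = 20. Result: [20, 22, 19, 20]

[20, 22, 19, 20]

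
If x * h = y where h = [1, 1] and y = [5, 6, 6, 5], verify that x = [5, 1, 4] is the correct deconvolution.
Forward-compute [5, 1, 4] * [1, 1]: y[0] = 5×1 = 5; y[1] = 5×1 + 1×1 = 6; y[2] = 1×1 + 4×1 = 5; y[3] = 4×1 = 4 → [5, 6, 5, 4]. Does not match given y = [5, 6, 6, 5].

Not verified. [5, 1, 4] * [1, 1] = [5, 6, 5, 4], which differs from [5, 6, 6, 5] at index 2.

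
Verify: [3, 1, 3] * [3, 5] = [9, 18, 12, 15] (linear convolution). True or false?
Recompute linear convolution of [3, 1, 3] and [3, 5]: y[0] = 3×3 = 9; y[1] = 3×5 + 1×3 = 18; y[2] = 1×5 + 3×3 = 14; y[3] = 3×5 = 15 → [9, 18, 14, 15]. Compare to given [9, 18, 12, 15]: they differ at index 2: given 12, correct 14, so answer: No

No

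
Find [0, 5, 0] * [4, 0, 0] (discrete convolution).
y[0] = 0×4 = 0; y[1] = 0×0 + 5×4 = 20; y[2] = 0×0 + 5×0 + 0×4 = 0; y[3] = 5×0 + 0×0 = 0; y[4] = 0×0 = 0

[0, 20, 0, 0, 0]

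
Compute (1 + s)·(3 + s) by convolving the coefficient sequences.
Ascending coefficients: a = [1, 1], b = [3, 1]. c[0] = 1×3 = 3; c[1] = 1×1 + 1×3 = 4; c[2] = 1×1 = 1. Result coefficients: [3, 4, 1] → 3 + 4s + s^2

3 + 4s + s^2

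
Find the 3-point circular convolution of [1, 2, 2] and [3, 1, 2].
Use y[k] = Σ_j a[j]·b[(k-j) mod 3]. y[0] = 1×3 + 2×2 + 2×1 = 9; y[1] = 1×1 + 2×3 + 2×2 = 11; y[2] = 1×2 + 2×1 + 2×3 = 10. Result: [9, 11, 10]

[9, 11, 10]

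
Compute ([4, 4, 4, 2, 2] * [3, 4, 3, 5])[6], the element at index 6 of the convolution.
Use y[k] = Σ_i a[i]·b[k-i] at k=6. y[6] = 2×5 + 2×3 = 16

16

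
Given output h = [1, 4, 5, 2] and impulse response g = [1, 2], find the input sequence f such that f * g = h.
Deconvolve h=[1, 4, 5, 2] by g=[1, 2]. Since g[0]=1, solve forward: f[0] = h[0] / 1 = 1; f[1] = (h[1] - 1×2) / 1 = 2; f[2] = (h[2] - 2×2) / 1 = 1. So f = [1, 2, 1]. Check by forward convolution: h[0] = 1×1 = 1; h[1] = 1×2 + 2×1 = 4; h[2] = 2×2 + 1×1 = 5; h[3] = 1×2 = 2

[1, 2, 1]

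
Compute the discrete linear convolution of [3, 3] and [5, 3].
y[0] = 3×5 = 15; y[1] = 3×3 + 3×5 = 24; y[2] = 3×3 = 9

[15, 24, 9]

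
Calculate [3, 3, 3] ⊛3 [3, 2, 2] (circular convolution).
Use y[k] = Σ_j u[j]·v[(k-j) mod 3]. y[0] = 3×3 + 3×2 + 3×2 = 21; y[1] = 3×2 + 3×3 + 3×2 = 21; y[2] = 3×2 + 3×2 + 3×3 = 21. Result: [21, 21, 21]

[21, 21, 21]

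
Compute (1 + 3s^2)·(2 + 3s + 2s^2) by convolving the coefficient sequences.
Ascending coefficients: a = [1, 0, 3], b = [2, 3, 2]. c[0] = 1×2 = 2; c[1] = 1×3 + 0×2 = 3; c[2] = 1×2 + 0×3 + 3×2 = 8; c[3] = 0×2 + 3×3 = 9; c[4] = 3×2 = 6. Result coefficients: [2, 3, 8, 9, 6] → 2 + 3s + 8s^2 + 9s^3 + 6s^4

2 + 3s + 8s^2 + 9s^3 + 6s^4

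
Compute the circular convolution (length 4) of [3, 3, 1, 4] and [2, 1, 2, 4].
Use y[k] = Σ_j a[j]·b[(k-j) mod 4]. y[0] = 3×2 + 3×4 + 1×2 + 4×1 = 24; y[1] = 3×1 + 3×2 + 1×4 + 4×2 = 21; y[2] = 3×2 + 3×1 + 1×2 + 4×4 = 27; y[3] = 3×4 + 3×2 + 1×1 + 4×2 = 27. Result: [24, 21, 27, 27]

[24, 21, 27, 27]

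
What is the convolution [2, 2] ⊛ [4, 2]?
y[0] = 2×4 = 8; y[1] = 2×2 + 2×4 = 12; y[2] = 2×2 = 4

[8, 12, 4]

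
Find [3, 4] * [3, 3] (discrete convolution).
y[0] = 3×3 = 9; y[1] = 3×3 + 4×3 = 21; y[2] = 4×3 = 12

[9, 21, 12]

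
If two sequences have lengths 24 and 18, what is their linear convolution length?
Linear/full convolution length: m + n - 1 = 24 + 18 - 1 = 41

41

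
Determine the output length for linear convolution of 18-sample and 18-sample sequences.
Linear/full convolution length: m + n - 1 = 18 + 18 - 1 = 35

35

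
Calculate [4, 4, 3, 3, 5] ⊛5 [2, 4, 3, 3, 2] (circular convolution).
Use y[k] = Σ_j x[j]·h[(k-j) mod 5]. y[0] = 4×2 + 4×2 + 3×3 + 3×3 + 5×4 = 54; y[1] = 4×4 + 4×2 + 3×2 + 3×3 + 5×3 = 54; y[2] = 4×3 + 4×4 + 3×2 + 3×2 + 5×3 = 55; y[3] = 4×3 + 4×3 + 3×4 + 3×2 + 5×2 = 52; y[4] = 4×2 + 4×3 + 3×3 + 3×4 + 5×2 = 51. Result: [54, 54, 55, 52, 51]

[54, 54, 55, 52, 51]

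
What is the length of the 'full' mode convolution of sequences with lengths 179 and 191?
Linear/full convolution length: m + n - 1 = 179 + 191 - 1 = 369

369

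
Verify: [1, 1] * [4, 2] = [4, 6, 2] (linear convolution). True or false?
Recompute linear convolution of [1, 1] and [4, 2]: y[0] = 1×4 = 4; y[1] = 1×2 + 1×4 = 6; y[2] = 1×2 = 2 → [4, 6, 2]. Given [4, 6, 2] matches, so answer: Yes

Yes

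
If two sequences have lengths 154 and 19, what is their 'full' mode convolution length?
Linear/full convolution length: m + n - 1 = 154 + 19 - 1 = 172

172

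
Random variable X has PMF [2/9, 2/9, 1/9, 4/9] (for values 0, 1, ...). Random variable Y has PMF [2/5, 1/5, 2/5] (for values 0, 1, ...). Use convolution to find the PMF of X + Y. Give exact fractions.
P(X+Y=k) = Σ_i P(X=i)·P(Y=k-i) — a convolution of [2/9, 2/9, 1/9, 4/9] and [2/5, 1/5, 2/5]. P(X+Y=0) = (2/9)×(2/5) = 4/45; P(X+Y=1) = (2/9)×(1/5) + (2/9)×(2/5) = 2/45 + 4/45 = 2/15; P(X+Y=2) = (2/9)×(2/5) + (2/9)×(1/5) + (1/9)×(2/5) = 4/45 + 2/45 + 2/45 = 8/45; P(X+Y=3) = (2/9)×(2/5) + (1/9)×(1/5) + (4/9)×(2/5) = 4/45 + 1/45 + 8/45 = 13/45; P(X+Y=4) = (1/9)×(2/5) + (4/9)×(1/5) = 2/45 + 4/45 = 2/15; P(X+Y=5) = (4/9)×(2/5) = 8/45. PMF: [4/45, 2/15, 8/45, 13/45, 2/15, 8/45] (sums to 1 ✓)

[4/45, 2/15, 8/45, 13/45, 2/15, 8/45]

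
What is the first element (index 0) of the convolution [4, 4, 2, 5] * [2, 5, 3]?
Use y[k] = Σ_i a[i]·b[k-i] at k=0. y[0] = 4×2 = 8

8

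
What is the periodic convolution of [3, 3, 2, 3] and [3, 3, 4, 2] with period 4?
Use y[k] = Σ_j a[j]·b[(k-j) mod 4]. y[0] = 3×3 + 3×2 + 2×4 + 3×3 = 32; y[1] = 3×3 + 3×3 + 2×2 + 3×4 = 34; y[2] = 3×4 + 3×3 + 2×3 + 3×2 = 33; y[3] = 3×2 + 3×4 + 2×3 + 3×3 = 33. Result: [32, 34, 33, 33]

[32, 34, 33, 33]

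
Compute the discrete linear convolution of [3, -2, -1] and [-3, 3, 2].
y[0] = 3×-3 = -9; y[1] = 3×3 + -2×-3 = 15; y[2] = 3×2 + -2×3 + -1×-3 = 3; y[3] = -2×2 + -1×3 = -7; y[4] = -1×2 = -2

[-9, 15, 3, -7, -2]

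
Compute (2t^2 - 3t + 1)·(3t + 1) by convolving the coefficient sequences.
Ascending coefficients: a = [1, -3, 2], b = [1, 3]. c[0] = 1×1 = 1; c[1] = 1×3 + -3×1 = 0; c[2] = -3×3 + 2×1 = -7; c[3] = 2×3 = 6. Result coefficients: [1, 0, -7, 6] → 6t^3 - 7t^2 + 1

6t^3 - 7t^2 + 1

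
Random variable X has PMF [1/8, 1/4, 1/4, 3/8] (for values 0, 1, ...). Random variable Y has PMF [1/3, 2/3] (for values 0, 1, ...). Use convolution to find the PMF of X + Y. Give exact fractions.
P(X+Y=k) = Σ_i P(X=i)·P(Y=k-i) — a convolution of [1/8, 1/4, 1/4, 3/8] and [1/3, 2/3]. P(X+Y=0) = (1/8)×(1/3) = 1/24; P(X+Y=1) = (1/8)×(2/3) + (1/4)×(1/3) = 1/12 + 1/12 = 1/6; P(X+Y=2) = (1/4)×(2/3) + (1/4)×(1/3) = 1/6 + 1/12 = 1/4; P(X+Y=3) = (1/4)×(2/3) + (3/8)×(1/3) = 1/6 + 1/8 = 7/24; P(X+Y=4) = (3/8)×(2/3) = 1/4. PMF: [1/24, 1/6, 1/4, 7/24, 1/4] (sums to 1 ✓)

[1/24, 1/6, 1/4, 7/24, 1/4]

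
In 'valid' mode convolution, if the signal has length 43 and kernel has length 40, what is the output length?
'Valid' mode counts only positions where the kernel fully overlaps the signal: m - n + 1 = 43 - 40 + 1 = 4

4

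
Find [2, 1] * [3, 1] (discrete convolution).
y[0] = 2×3 = 6; y[1] = 2×1 + 1×3 = 5; y[2] = 1×1 = 1

[6, 5, 1]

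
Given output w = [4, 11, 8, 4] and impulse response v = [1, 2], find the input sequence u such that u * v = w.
Deconvolve w=[4, 11, 8, 4] by v=[1, 2]. Since v[0]=1, solve forward: u[0] = w[0] / 1 = 4; u[1] = (w[1] - 4×2) / 1 = 3; u[2] = (w[2] - 3×2) / 1 = 2. So u = [4, 3, 2]. Check by forward convolution: w[0] = 4×1 = 4; w[1] = 4×2 + 3×1 = 11; w[2] = 3×2 + 2×1 = 8; w[3] = 2×2 = 4

[4, 3, 2]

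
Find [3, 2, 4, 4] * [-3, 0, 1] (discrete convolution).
y[0] = 3×-3 = -9; y[1] = 3×0 + 2×-3 = -6; y[2] = 3×1 + 2×0 + 4×-3 = -9; y[3] = 2×1 + 4×0 + 4×-3 = -10; y[4] = 4×1 + 4×0 = 4; y[5] = 4×1 = 4

[-9, -6, -9, -10, 4, 4]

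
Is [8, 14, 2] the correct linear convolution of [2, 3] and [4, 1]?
Recompute linear convolution of [2, 3] and [4, 1]: y[0] = 2×4 = 8; y[1] = 2×1 + 3×4 = 14; y[2] = 3×1 = 3 → [8, 14, 3]. Compare to given [8, 14, 2]: they differ at index 2: given 2, correct 3, so answer: No

No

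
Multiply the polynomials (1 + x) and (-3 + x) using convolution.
Ascending coefficients: a = [1, 1], b = [-3, 1]. c[0] = 1×-3 = -3; c[1] = 1×1 + 1×-3 = -2; c[2] = 1×1 = 1. Result coefficients: [-3, -2, 1] → -3 - 2x + x^2

-3 - 2x + x^2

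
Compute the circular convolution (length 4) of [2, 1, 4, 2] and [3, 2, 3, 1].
Use y[k] = Σ_j a[j]·b[(k-j) mod 4]. y[0] = 2×3 + 1×1 + 4×3 + 2×2 = 23; y[1] = 2×2 + 1×3 + 4×1 + 2×3 = 17; y[2] = 2×3 + 1×2 + 4×3 + 2×1 = 22; y[3] = 2×1 + 1×3 + 4×2 + 2×3 = 19. Result: [23, 17, 22, 19]

[23, 17, 22, 19]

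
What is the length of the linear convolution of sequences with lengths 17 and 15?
Linear/full convolution length: m + n - 1 = 17 + 15 - 1 = 31

31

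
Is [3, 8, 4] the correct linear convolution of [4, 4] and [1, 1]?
Recompute linear convolution of [4, 4] and [1, 1]: y[0] = 4×1 = 4; y[1] = 4×1 + 4×1 = 8; y[2] = 4×1 = 4 → [4, 8, 4]. Compare to given [3, 8, 4]: they differ at index 0: given 3, correct 4, so answer: No

No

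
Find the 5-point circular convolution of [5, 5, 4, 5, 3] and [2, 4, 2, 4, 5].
Use y[k] = Σ_j u[j]·v[(k-j) mod 5]. y[0] = 5×2 + 5×5 + 4×4 + 5×2 + 3×4 = 73; y[1] = 5×4 + 5×2 + 4×5 + 5×4 + 3×2 = 76; y[2] = 5×2 + 5×4 + 4×2 + 5×5 + 3×4 = 75; y[3] = 5×4 + 5×2 + 4×4 + 5×2 + 3×5 = 71; y[4] = 5×5 + 5×4 + 4×2 + 5×4 + 3×2 = 79. Result: [73, 76, 75, 71, 79]

[73, 76, 75, 71, 79]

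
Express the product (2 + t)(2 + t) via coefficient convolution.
Ascending coefficients: a = [2, 1], b = [2, 1]. c[0] = 2×2 = 4; c[1] = 2×1 + 1×2 = 4; c[2] = 1×1 = 1. Result coefficients: [4, 4, 1] → 4 + 4t + t^2

4 + 4t + t^2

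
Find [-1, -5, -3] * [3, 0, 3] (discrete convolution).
y[0] = -1×3 = -3; y[1] = -1×0 + -5×3 = -15; y[2] = -1×3 + -5×0 + -3×3 = -12; y[3] = -5×3 + -3×0 = -15; y[4] = -3×3 = -9

[-3, -15, -12, -15, -9]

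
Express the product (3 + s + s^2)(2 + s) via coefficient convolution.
Ascending coefficients: a = [3, 1, 1], b = [2, 1]. c[0] = 3×2 = 6; c[1] = 3×1 + 1×2 = 5; c[2] = 1×1 + 1×2 = 3; c[3] = 1×1 = 1. Result coefficients: [6, 5, 3, 1] → 6 + 5s + 3s^2 + s^3

6 + 5s + 3s^2 + s^3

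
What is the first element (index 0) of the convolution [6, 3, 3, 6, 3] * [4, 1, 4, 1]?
Use y[k] = Σ_i a[i]·b[k-i] at k=0. y[0] = 6×4 = 24

24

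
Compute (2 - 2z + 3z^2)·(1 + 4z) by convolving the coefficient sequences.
Ascending coefficients: a = [2, -2, 3], b = [1, 4]. c[0] = 2×1 = 2; c[1] = 2×4 + -2×1 = 6; c[2] = -2×4 + 3×1 = -5; c[3] = 3×4 = 12. Result coefficients: [2, 6, -5, 12] → 2 + 6z - 5z^2 + 12z^3

2 + 6z - 5z^2 + 12z^3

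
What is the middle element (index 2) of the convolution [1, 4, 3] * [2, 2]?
Use y[k] = Σ_i a[i]·b[k-i] at k=2. y[2] = 4×2 + 3×2 = 14

14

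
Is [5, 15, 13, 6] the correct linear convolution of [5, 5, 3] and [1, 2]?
Recompute linear convolution of [5, 5, 3] and [1, 2]: y[0] = 5×1 = 5; y[1] = 5×2 + 5×1 = 15; y[2] = 5×2 + 3×1 = 13; y[3] = 3×2 = 6 → [5, 15, 13, 6]. Given [5, 15, 13, 6] matches, so answer: Yes

Yes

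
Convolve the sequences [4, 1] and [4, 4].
y[0] = 4×4 = 16; y[1] = 4×4 + 1×4 = 20; y[2] = 1×4 = 4

[16, 20, 4]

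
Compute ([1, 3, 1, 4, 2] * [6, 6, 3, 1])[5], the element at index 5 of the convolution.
Use y[k] = Σ_i a[i]·b[k-i] at k=5. y[5] = 1×1 + 4×3 + 2×6 = 25

25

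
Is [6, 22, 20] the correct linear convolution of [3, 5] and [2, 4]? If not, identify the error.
Recompute linear convolution of [3, 5] and [2, 4]: y[0] = 3×2 = 6; y[1] = 3×4 + 5×2 = 22; y[2] = 5×4 = 20 → [6, 22, 20]. Given [6, 22, 20] matches, so answer: Yes

Yes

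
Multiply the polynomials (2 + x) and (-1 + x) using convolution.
Ascending coefficients: a = [2, 1], b = [-1, 1]. c[0] = 2×-1 = -2; c[1] = 2×1 + 1×-1 = 1; c[2] = 1×1 = 1. Result coefficients: [-2, 1, 1] → -2 + x + x^2

-2 + x + x^2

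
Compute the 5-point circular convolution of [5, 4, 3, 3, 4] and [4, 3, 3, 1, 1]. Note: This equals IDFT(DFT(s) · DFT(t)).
Either evaluate y[k] = Σ_j s[j]·t[(k-j) mod 5] directly, or use IDFT(DFT(s) · DFT(t)). y[0] = 5×4 + 4×1 + 3×1 + 3×3 + 4×3 = 48; y[1] = 5×3 + 4×4 + 3×1 + 3×1 + 4×3 = 49; y[2] = 5×3 + 4×3 + 3×4 + 3×1 + 4×1 = 46; y[3] = 5×1 + 4×3 + 3×3 + 3×4 + 4×1 = 42; y[4] = 5×1 + 4×1 + 3×3 + 3×3 + 4×4 = 43. Result: [48, 49, 46, 42, 43]

[48, 49, 46, 42, 43]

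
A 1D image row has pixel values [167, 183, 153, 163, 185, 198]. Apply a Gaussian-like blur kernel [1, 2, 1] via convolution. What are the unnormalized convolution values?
Convolve image row [167, 183, 153, 163, 185, 198] with kernel [1, 2, 1]: y[0] = 167×1 = 167; y[1] = 167×2 + 183×1 = 517; y[2] = 167×1 + 183×2 + 153×1 = 686; y[3] = 183×1 + 153×2 + 163×1 = 652; y[4] = 153×1 + 163×2 + 185×1 = 664; y[5] = 163×1 + 185×2 + 198×1 = 731; y[6] = 185×1 + 198×2 = 581; y[7] = 198×1 = 198 → [167, 517, 686, 652, 664, 731, 581, 198]. Normalization factor = sum(kernel) = 4.

[167, 517, 686, 652, 664, 731, 581, 198]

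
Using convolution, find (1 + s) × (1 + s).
Ascending coefficients: a = [1, 1], b = [1, 1]. c[0] = 1×1 = 1; c[1] = 1×1 + 1×1 = 2; c[2] = 1×1 = 1. Result coefficients: [1, 2, 1] → 1 + 2s + s^2

1 + 2s + s^2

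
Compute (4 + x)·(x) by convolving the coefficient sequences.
Ascending coefficients: a = [4, 1], b = [0, 1]. c[0] = 4×0 = 0; c[1] = 4×1 + 1×0 = 4; c[2] = 1×1 = 1. Result coefficients: [0, 4, 1] → 4x + x^2

4x + x^2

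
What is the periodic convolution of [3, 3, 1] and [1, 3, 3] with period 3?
Use y[k] = Σ_j x[j]·h[(k-j) mod 3]. y[0] = 3×1 + 3×3 + 1×3 = 15; y[1] = 3×3 + 3×1 + 1×3 = 15; y[2] = 3×3 + 3×3 + 1×1 = 19. Result: [15, 15, 19]

[15, 15, 19]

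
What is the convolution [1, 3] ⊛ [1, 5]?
y[0] = 1×1 = 1; y[1] = 1×5 + 3×1 = 8; y[2] = 3×5 = 15

[1, 8, 15]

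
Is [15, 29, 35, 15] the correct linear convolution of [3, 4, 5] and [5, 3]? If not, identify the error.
Recompute linear convolution of [3, 4, 5] and [5, 3]: y[0] = 3×5 = 15; y[1] = 3×3 + 4×5 = 29; y[2] = 4×3 + 5×5 = 37; y[3] = 5×3 = 15 → [15, 29, 37, 15]. Compare to given [15, 29, 35, 15]: they differ at index 2: given 35, correct 37, so answer: No

No. Error at index 2: given 35, correct 37.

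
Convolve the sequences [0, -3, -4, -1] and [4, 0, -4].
y[0] = 0×4 = 0; y[1] = 0×0 + -3×4 = -12; y[2] = 0×-4 + -3×0 + -4×4 = -16; y[3] = -3×-4 + -4×0 + -1×4 = 8; y[4] = -4×-4 + -1×0 = 16; y[5] = -1×-4 = 4

[0, -12, -16, 8, 16, 4]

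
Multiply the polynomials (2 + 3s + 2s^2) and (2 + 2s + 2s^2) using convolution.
Ascending coefficients: a = [2, 3, 2], b = [2, 2, 2]. c[0] = 2×2 = 4; c[1] = 2×2 + 3×2 = 10; c[2] = 2×2 + 3×2 + 2×2 = 14; c[3] = 3×2 + 2×2 = 10; c[4] = 2×2 = 4. Result coefficients: [4, 10, 14, 10, 4] → 4 + 10s + 14s^2 + 10s^3 + 4s^4

4 + 10s + 14s^2 + 10s^3 + 4s^4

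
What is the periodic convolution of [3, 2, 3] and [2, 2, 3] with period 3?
Use y[k] = Σ_j s[j]·t[(k-j) mod 3]. y[0] = 3×2 + 2×3 + 3×2 = 18; y[1] = 3×2 + 2×2 + 3×3 = 19; y[2] = 3×3 + 2×2 + 3×2 = 19. Result: [18, 19, 19]

[18, 19, 19]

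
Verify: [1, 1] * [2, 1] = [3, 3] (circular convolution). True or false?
Recompute circular convolution of [1, 1] and [2, 1]: y[0] = 1×2 + 1×1 = 3; y[1] = 1×1 + 1×2 = 3 → [3, 3]. Given [3, 3] matches, so answer: Yes

Yes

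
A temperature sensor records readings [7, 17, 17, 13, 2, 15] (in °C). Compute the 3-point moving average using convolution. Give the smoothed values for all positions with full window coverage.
3-point moving average kernel = [1, 1, 1]. Apply in 'valid' mode (full window coverage): avg[0] = (7 + 17 + 17) / 3 = 13.67; avg[1] = (17 + 17 + 13) / 3 = 15.67; avg[2] = (17 + 13 + 2) / 3 = 10.67; avg[3] = (13 + 2 + 15) / 3 = 10.0. Smoothed values: [13.67, 15.67, 10.67, 10.0]

[13.67, 15.67, 10.67, 10.0]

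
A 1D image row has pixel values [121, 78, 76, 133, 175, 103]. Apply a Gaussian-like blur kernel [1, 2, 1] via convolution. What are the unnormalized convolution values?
Convolve image row [121, 78, 76, 133, 175, 103] with kernel [1, 2, 1]: y[0] = 121×1 = 121; y[1] = 121×2 + 78×1 = 320; y[2] = 121×1 + 78×2 + 76×1 = 353; y[3] = 78×1 + 76×2 + 133×1 = 363; y[4] = 76×1 + 133×2 + 175×1 = 517; y[5] = 133×1 + 175×2 + 103×1 = 586; y[6] = 175×1 + 103×2 = 381; y[7] = 103×1 = 103 → [121, 320, 353, 363, 517, 586, 381, 103]. Normalization factor = sum(kernel) = 4.

[121, 320, 353, 363, 517, 586, 381, 103]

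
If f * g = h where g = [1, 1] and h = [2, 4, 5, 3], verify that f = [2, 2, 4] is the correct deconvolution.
Forward-compute [2, 2, 4] * [1, 1]: h[0] = 2×1 = 2; h[1] = 2×1 + 2×1 = 4; h[2] = 2×1 + 4×1 = 6; h[3] = 4×1 = 4 → [2, 4, 6, 4]. Does not match given h = [2, 4, 5, 3].

Not verified. [2, 2, 4] * [1, 1] = [2, 4, 6, 4], which differs from [2, 4, 5, 3] at index 2.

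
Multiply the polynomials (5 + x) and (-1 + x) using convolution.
Ascending coefficients: a = [5, 1], b = [-1, 1]. c[0] = 5×-1 = -5; c[1] = 5×1 + 1×-1 = 4; c[2] = 1×1 = 1. Result coefficients: [-5, 4, 1] → -5 + 4x + x^2

-5 + 4x + x^2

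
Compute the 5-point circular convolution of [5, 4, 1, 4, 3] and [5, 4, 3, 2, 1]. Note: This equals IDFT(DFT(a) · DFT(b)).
Either evaluate y[k] = Σ_j a[j]·b[(k-j) mod 5] directly, or use IDFT(DFT(a) · DFT(b)). y[0] = 5×5 + 4×1 + 1×2 + 4×3 + 3×4 = 55; y[1] = 5×4 + 4×5 + 1×1 + 4×2 + 3×3 = 58; y[2] = 5×3 + 4×4 + 1×5 + 4×1 + 3×2 = 46; y[3] = 5×2 + 4×3 + 1×4 + 4×5 + 3×1 = 49; y[4] = 5×1 + 4×2 + 1×3 + 4×4 + 3×5 = 47. Result: [55, 58, 46, 49, 47]

[55, 58, 46, 49, 47]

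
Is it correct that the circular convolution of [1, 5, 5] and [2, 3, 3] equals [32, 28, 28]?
Recompute circular convolution of [1, 5, 5] and [2, 3, 3]: y[0] = 1×2 + 5×3 + 5×3 = 32; y[1] = 1×3 + 5×2 + 5×3 = 28; y[2] = 1×3 + 5×3 + 5×2 = 28 → [32, 28, 28]. Given [32, 28, 28] matches, so answer: Yes

Yes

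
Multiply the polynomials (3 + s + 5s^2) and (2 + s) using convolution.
Ascending coefficients: a = [3, 1, 5], b = [2, 1]. c[0] = 3×2 = 6; c[1] = 3×1 + 1×2 = 5; c[2] = 1×1 + 5×2 = 11; c[3] = 5×1 = 5. Result coefficients: [6, 5, 11, 5] → 6 + 5s + 11s^2 + 5s^3

6 + 5s + 11s^2 + 5s^3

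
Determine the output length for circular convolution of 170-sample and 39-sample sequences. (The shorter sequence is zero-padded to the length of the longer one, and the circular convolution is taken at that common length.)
Circular convolution (zero-padding the shorter input) has length max(m, n) = max(170, 39) = 170

170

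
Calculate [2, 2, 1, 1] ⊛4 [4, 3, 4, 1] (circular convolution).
Use y[k] = Σ_j f[j]·g[(k-j) mod 4]. y[0] = 2×4 + 2×1 + 1×4 + 1×3 = 17; y[1] = 2×3 + 2×4 + 1×1 + 1×4 = 19; y[2] = 2×4 + 2×3 + 1×4 + 1×1 = 19; y[3] = 2×1 + 2×4 + 1×3 + 1×4 = 17. Result: [17, 19, 19, 17]

[17, 19, 19, 17]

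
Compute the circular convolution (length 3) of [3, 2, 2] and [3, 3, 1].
Use y[k] = Σ_j x[j]·h[(k-j) mod 3]. y[0] = 3×3 + 2×1 + 2×3 = 17; y[1] = 3×3 + 2×3 + 2×1 = 17; y[2] = 3×1 + 2×3 + 2×3 = 15. Result: [17, 17, 15]

[17, 17, 15]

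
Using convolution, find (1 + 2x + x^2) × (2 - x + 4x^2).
Ascending coefficients: a = [1, 2, 1], b = [2, -1, 4]. c[0] = 1×2 = 2; c[1] = 1×-1 + 2×2 = 3; c[2] = 1×4 + 2×-1 + 1×2 = 4; c[3] = 2×4 + 1×-1 = 7; c[4] = 1×4 = 4. Result coefficients: [2, 3, 4, 7, 4] → 2 + 3x + 4x^2 + 7x^3 + 4x^4

2 + 3x + 4x^2 + 7x^3 + 4x^4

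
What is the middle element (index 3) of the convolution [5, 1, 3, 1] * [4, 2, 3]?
Use y[k] = Σ_i a[i]·b[k-i] at k=3. y[3] = 1×3 + 3×2 + 1×4 = 13

13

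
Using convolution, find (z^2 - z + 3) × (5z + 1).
Ascending coefficients: a = [3, -1, 1], b = [1, 5]. c[0] = 3×1 = 3; c[1] = 3×5 + -1×1 = 14; c[2] = -1×5 + 1×1 = -4; c[3] = 1×5 = 5. Result coefficients: [3, 14, -4, 5] → 5z^3 - 4z^2 + 14z + 3

5z^3 - 4z^2 + 14z + 3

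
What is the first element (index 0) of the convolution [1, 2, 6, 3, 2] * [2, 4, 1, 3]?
Use y[k] = Σ_i a[i]·b[k-i] at k=0. y[0] = 1×2 = 2

2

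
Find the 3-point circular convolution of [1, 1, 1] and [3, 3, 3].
Use y[k] = Σ_j x[j]·h[(k-j) mod 3]. y[0] = 1×3 + 1×3 + 1×3 = 9; y[1] = 1×3 + 1×3 + 1×3 = 9; y[2] = 1×3 + 1×3 + 1×3 = 9. Result: [9, 9, 9]

[9, 9, 9]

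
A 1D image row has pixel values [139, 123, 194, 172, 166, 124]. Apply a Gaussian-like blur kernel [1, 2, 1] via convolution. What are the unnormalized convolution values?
Convolve image row [139, 123, 194, 172, 166, 124] with kernel [1, 2, 1]: y[0] = 139×1 = 139; y[1] = 139×2 + 123×1 = 401; y[2] = 139×1 + 123×2 + 194×1 = 579; y[3] = 123×1 + 194×2 + 172×1 = 683; y[4] = 194×1 + 172×2 + 166×1 = 704; y[5] = 172×1 + 166×2 + 124×1 = 628; y[6] = 166×1 + 124×2 = 414; y[7] = 124×1 = 124 → [139, 401, 579, 683, 704, 628, 414, 124]. Normalization factor = sum(kernel) = 4.

[139, 401, 579, 683, 704, 628, 414, 124]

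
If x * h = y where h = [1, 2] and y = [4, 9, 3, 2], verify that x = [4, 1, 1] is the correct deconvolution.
Forward-compute [4, 1, 1] * [1, 2]: y[0] = 4×1 = 4; y[1] = 4×2 + 1×1 = 9; y[2] = 1×2 + 1×1 = 3; y[3] = 1×2 = 2 → [4, 9, 3, 2]. Matches given y = [4, 9, 3, 2], so verified.

Verified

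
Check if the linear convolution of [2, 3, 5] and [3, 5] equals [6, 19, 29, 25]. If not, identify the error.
Recompute linear convolution of [2, 3, 5] and [3, 5]: y[0] = 2×3 = 6; y[1] = 2×5 + 3×3 = 19; y[2] = 3×5 + 5×3 = 30; y[3] = 5×5 = 25 → [6, 19, 30, 25]. Compare to given [6, 19, 29, 25]: they differ at index 2: given 29, correct 30, so answer: No

No. Error at index 2: given 29, correct 30.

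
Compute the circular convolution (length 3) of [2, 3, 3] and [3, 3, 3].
Use y[k] = Σ_j a[j]·b[(k-j) mod 3]. y[0] = 2×3 + 3×3 + 3×3 = 24; y[1] = 2×3 + 3×3 + 3×3 = 24; y[2] = 2×3 + 3×3 + 3×3 = 24. Result: [24, 24, 24]

[24, 24, 24]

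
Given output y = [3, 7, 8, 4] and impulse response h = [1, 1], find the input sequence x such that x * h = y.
Deconvolve y=[3, 7, 8, 4] by h=[1, 1]. Since h[0]=1, solve forward: x[0] = y[0] / 1 = 3; x[1] = (y[1] - 3×1) / 1 = 4; x[2] = (y[2] - 4×1) / 1 = 4. So x = [3, 4, 4]. Check by forward convolution: y[0] = 3×1 = 3; y[1] = 3×1 + 4×1 = 7; y[2] = 4×1 + 4×1 = 8; y[3] = 4×1 = 4

[3, 4, 4]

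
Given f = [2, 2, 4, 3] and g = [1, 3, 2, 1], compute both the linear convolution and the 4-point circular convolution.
Linear: y_lin[0] = 2×1 = 2; y_lin[1] = 2×3 + 2×1 = 8; y_lin[2] = 2×2 + 2×3 + 4×1 = 14; y_lin[3] = 2×1 + 2×2 + 4×3 + 3×1 = 21; y_lin[4] = 2×1 + 4×2 + 3×3 = 19; y_lin[5] = 4×1 + 3×2 = 10; y_lin[6] = 3×1 = 3 → [2, 8, 14, 21, 19, 10, 3]. Circular (length 4): y[0] = 2×1 + 2×1 + 4×2 + 3×3 = 21; y[1] = 2×3 + 2×1 + 4×1 + 3×2 = 18; y[2] = 2×2 + 2×3 + 4×1 + 3×1 = 17; y[3] = 2×1 + 2×2 + 4×3 + 3×1 = 21 → [21, 18, 17, 21]

Linear: [2, 8, 14, 21, 19, 10, 3], Circular: [21, 18, 17, 21]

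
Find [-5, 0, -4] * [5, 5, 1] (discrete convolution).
y[0] = -5×5 = -25; y[1] = -5×5 + 0×5 = -25; y[2] = -5×1 + 0×5 + -4×5 = -25; y[3] = 0×1 + -4×5 = -20; y[4] = -4×1 = -4

[-25, -25, -25, -20, -4]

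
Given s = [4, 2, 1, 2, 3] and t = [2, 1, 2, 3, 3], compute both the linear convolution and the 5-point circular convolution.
Linear: y_lin[0] = 4×2 = 8; y_lin[1] = 4×1 + 2×2 = 8; y_lin[2] = 4×2 + 2×1 + 1×2 = 12; y_lin[3] = 4×3 + 2×2 + 1×1 + 2×2 = 21; y_lin[4] = 4×3 + 2×3 + 1×2 + 2×1 + 3×2 = 28; y_lin[5] = 2×3 + 1×3 + 2×2 + 3×1 = 16; y_lin[6] = 1×3 + 2×3 + 3×2 = 15; y_lin[7] = 2×3 + 3×3 = 15; y_lin[8] = 3×3 = 9 → [8, 8, 12, 21, 28, 16, 15, 15, 9]. Circular (length 5): y[0] = 4×2 + 2×3 + 1×3 + 2×2 + 3×1 = 24; y[1] = 4×1 + 2×2 + 1×3 + 2×3 + 3×2 = 23; y[2] = 4×2 + 2×1 + 1×2 + 2×3 + 3×3 = 27; y[3] = 4×3 + 2×2 + 1×1 + 2×2 + 3×3 = 30; y[4] = 4×3 + 2×3 + 1×2 + 2×1 + 3×2 = 28 → [24, 23, 27, 30, 28]

Linear: [8, 8, 12, 21, 28, 16, 15, 15, 9], Circular: [24, 23, 27, 30, 28]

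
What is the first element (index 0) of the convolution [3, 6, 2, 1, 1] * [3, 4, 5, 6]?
Use y[k] = Σ_i a[i]·b[k-i] at k=0. y[0] = 3×3 = 9

9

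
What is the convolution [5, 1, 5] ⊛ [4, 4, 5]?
y[0] = 5×4 = 20; y[1] = 5×4 + 1×4 = 24; y[2] = 5×5 + 1×4 + 5×4 = 49; y[3] = 1×5 + 5×4 = 25; y[4] = 5×5 = 25

[20, 24, 49, 25, 25]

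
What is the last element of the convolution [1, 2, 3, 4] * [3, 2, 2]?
Use y[k] = Σ_i a[i]·b[k-i] at k=5. y[5] = 4×2 = 8

8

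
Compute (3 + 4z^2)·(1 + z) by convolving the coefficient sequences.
Ascending coefficients: a = [3, 0, 4], b = [1, 1]. c[0] = 3×1 = 3; c[1] = 3×1 + 0×1 = 3; c[2] = 0×1 + 4×1 = 4; c[3] = 4×1 = 4. Result coefficients: [3, 3, 4, 4] → 3 + 3z + 4z^2 + 4z^3

3 + 3z + 4z^2 + 4z^3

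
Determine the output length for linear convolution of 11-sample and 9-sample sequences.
Linear/full convolution length: m + n - 1 = 11 + 9 - 1 = 19

19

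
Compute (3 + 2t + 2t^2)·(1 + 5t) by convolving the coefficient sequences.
Ascending coefficients: a = [3, 2, 2], b = [1, 5]. c[0] = 3×1 = 3; c[1] = 3×5 + 2×1 = 17; c[2] = 2×5 + 2×1 = 12; c[3] = 2×5 = 10. Result coefficients: [3, 17, 12, 10] → 3 + 17t + 12t^2 + 10t^3

3 + 17t + 12t^2 + 10t^3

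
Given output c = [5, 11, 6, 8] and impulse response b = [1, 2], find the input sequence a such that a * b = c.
Deconvolve c=[5, 11, 6, 8] by b=[1, 2]. Since b[0]=1, solve forward: a[0] = c[0] / 1 = 5; a[1] = (c[1] - 5×2) / 1 = 1; a[2] = (c[2] - 1×2) / 1 = 4. So a = [5, 1, 4]. Check by forward convolution: c[0] = 5×1 = 5; c[1] = 5×2 + 1×1 = 11; c[2] = 1×2 + 4×1 = 6; c[3] = 4×2 = 8

[5, 1, 4]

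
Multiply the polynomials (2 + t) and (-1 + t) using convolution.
Ascending coefficients: a = [2, 1], b = [-1, 1]. c[0] = 2×-1 = -2; c[1] = 2×1 + 1×-1 = 1; c[2] = 1×1 = 1. Result coefficients: [-2, 1, 1] → -2 + t + t^2

-2 + t + t^2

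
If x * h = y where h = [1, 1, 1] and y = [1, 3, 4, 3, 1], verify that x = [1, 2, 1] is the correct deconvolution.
Forward-compute [1, 2, 1] * [1, 1, 1]: y[0] = 1×1 = 1; y[1] = 1×1 + 2×1 = 3; y[2] = 1×1 + 2×1 + 1×1 = 4; y[3] = 2×1 + 1×1 = 3; y[4] = 1×1 = 1 → [1, 3, 4, 3, 1]. Matches given y = [1, 3, 4, 3, 1], so verified.

Verified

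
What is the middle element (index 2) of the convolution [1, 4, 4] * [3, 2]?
Use y[k] = Σ_i a[i]·b[k-i] at k=2. y[2] = 4×2 + 4×3 = 20

20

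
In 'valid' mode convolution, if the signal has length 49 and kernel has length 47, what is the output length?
'Valid' mode counts only positions where the kernel fully overlaps the signal: m - n + 1 = 49 - 47 + 1 = 3

3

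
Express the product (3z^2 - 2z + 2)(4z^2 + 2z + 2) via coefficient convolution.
Ascending coefficients: a = [2, -2, 3], b = [2, 2, 4]. c[0] = 2×2 = 4; c[1] = 2×2 + -2×2 = 0; c[2] = 2×4 + -2×2 + 3×2 = 10; c[3] = -2×4 + 3×2 = -2; c[4] = 3×4 = 12. Result coefficients: [4, 0, 10, -2, 12] → 12z^4 - 2z^3 + 10z^2 + 4

12z^4 - 2z^3 + 10z^2 + 4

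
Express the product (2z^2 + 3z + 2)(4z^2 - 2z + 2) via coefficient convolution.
Ascending coefficients: a = [2, 3, 2], b = [2, -2, 4]. c[0] = 2×2 = 4; c[1] = 2×-2 + 3×2 = 2; c[2] = 2×4 + 3×-2 + 2×2 = 6; c[3] = 3×4 + 2×-2 = 8; c[4] = 2×4 = 8. Result coefficients: [4, 2, 6, 8, 8] → 8z^4 + 8z^3 + 6z^2 + 2z + 4

8z^4 + 8z^3 + 6z^2 + 2z + 4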